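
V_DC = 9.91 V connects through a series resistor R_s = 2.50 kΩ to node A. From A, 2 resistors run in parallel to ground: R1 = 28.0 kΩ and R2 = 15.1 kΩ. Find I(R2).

Combine the parallel branches: R_p = (1/28.0 + 1/15.1)⁻¹ = 9.810 kΩ.
V_A = 9.91 × 9.810/12.31 = 7.897 V.
I(R2) = V_A / R2 = 7.897/15.1 = 0.5230 mA.

I ≈ 0.523 mA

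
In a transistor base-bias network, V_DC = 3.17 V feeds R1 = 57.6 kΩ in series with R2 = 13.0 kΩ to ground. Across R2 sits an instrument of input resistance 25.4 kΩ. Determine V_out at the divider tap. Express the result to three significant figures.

V_out ≈ 0.412 V

The load sits in parallel with R2, giving an effective lower resistance R2' = R2·R_L/(R2+R_L) = 8.599 kΩ.
Then V_out = V_DC · R2'/(R1 + R2') = 3.17 × 8.599/66.20 = 0.4118 V.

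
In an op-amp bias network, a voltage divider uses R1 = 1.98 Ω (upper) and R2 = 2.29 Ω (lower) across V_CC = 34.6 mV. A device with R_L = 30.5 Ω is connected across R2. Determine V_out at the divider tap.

The load sits in parallel with R2, giving an effective lower resistance R2' = R2·R_L/(R2+R_L) = 2.130 Ω.
Voltage divider with the loaded lower leg: V_out = 34.6 × 2.130/(1.98 + 2.130) = 34.6 × 0.5183 = 17.93 mV.
(Unloaded it would be 18.6 mV; the load pulls it down.)

V_out ≈ 17.9 mV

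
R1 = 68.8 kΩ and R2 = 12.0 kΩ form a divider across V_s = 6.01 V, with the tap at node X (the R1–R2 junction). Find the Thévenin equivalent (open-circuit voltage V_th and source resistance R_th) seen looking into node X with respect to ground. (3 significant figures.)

V_th ≈ 0.893 V, R_th ≈ 10.2 kΩ

With X open, the divider is unloaded: V_th = 6.01 × 12.0/80.80 = 0.8926 V.
Looking into X with the source shorted: R_th = R1·R2/(R1+R2) = 68.80 × 12.0/80.80 = 10.22 kΩ.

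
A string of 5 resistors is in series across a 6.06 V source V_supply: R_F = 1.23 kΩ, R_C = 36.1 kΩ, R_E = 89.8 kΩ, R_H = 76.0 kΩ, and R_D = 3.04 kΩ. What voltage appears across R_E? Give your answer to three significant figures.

Series total: ΣR = 1.23 + 36.1 + 89.8 + 76.0 + 3.04 = 206.2 kΩ.
By the voltage-divider rule, V = 6.06 × 89.80/206.2 = 2.640 V.

V ≈ 2.64 V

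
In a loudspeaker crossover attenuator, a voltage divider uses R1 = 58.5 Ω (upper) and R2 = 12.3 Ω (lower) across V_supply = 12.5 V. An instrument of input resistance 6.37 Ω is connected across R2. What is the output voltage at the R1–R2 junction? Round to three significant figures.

V_out ≈ 0.837 V

First combine the lower leg with the load: R2 ‖ R_L = 4.197 Ω.
Voltage divider with the loaded lower leg: V_out = 12.5 × 4.197/(58.5 + 4.197) = 12.5 × 0.06694 = 0.8367 V.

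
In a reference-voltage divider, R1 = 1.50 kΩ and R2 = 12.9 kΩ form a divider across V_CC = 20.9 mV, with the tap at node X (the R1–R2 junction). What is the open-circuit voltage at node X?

V_th ≈ 18.7 mV

With X open, the divider is unloaded: V_th = 20.9 × 12.9/14.40 = 18.72 mV.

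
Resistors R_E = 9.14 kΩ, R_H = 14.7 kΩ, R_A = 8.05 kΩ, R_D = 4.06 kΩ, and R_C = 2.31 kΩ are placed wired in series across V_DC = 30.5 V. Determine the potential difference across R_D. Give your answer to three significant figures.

Series total: ΣR = 9.14 + 14.7 + 8.05 + 4.06 + 2.31 = 38.26 kΩ.
By the voltage-divider rule, V = 30.5 × 4.060/38.26 = 3.237 V.

V ≈ 3.24 V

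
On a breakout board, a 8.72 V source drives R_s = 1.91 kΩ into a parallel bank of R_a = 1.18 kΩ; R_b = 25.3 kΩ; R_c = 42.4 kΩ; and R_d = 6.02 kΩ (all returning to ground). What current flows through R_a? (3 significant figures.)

Parallel bank: R_p = 1/(1/1.18 + 1/25.3 + 1/42.4 + 1/6.02) = 0.9288 kΩ.
V_A = 8.72 × 0.9288/2.839 = 2.853 V.
I(R_a) = V_A / R_a = 2.853/1.18 = 2.418 mA.
(Equivalently: I_total = 3.072 mA, then current-divider fraction G_k/ΣG = 0.7871.)

I ≈ 2.42 mA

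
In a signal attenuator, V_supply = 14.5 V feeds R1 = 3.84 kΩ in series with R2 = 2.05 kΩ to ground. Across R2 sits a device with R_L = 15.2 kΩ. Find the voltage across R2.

V_out ≈ 4.64 V

The load sits in parallel with R2, giving an effective lower resistance R2' = R2·R_L/(R2+R_L) = 1.806 kΩ.
Now apply the divider: V_out = 14.5 × 0.3199 = 4.639 V.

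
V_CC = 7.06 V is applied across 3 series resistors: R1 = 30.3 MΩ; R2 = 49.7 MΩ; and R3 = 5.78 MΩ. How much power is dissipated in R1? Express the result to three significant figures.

ΣR = 85.78 MΩ → I = 7.06/85.78 = 0.08230 µA.
P = I²R = 0.006774 × 30.3 = 0.2052 µW.

P ≈ 0.205 µW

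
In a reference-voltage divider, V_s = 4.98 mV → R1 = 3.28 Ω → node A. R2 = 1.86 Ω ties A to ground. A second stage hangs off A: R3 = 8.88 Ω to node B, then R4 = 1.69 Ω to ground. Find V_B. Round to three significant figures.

V_B ≈ 0.259 mV

Node A sees R2 in parallel with the series input of stage 2, R3 + R4 = 10.57 Ω.
Effective lower resistance at A: R2 ‖ 10.57 = 1.582 Ω.
V_A = 4.98 × 1.582/(3.28 + 1.582) = 1.620 mV.
Stage 2 is unloaded, so V_B = V_A · R4/(R3+R4) = 1.620 × 1.69/10.57 = 0.2590 mV.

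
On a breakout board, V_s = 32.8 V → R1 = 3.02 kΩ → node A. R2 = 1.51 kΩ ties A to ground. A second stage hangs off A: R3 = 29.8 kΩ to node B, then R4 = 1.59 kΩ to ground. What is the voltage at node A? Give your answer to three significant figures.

The second stage (R3 + R4 = 31.39 kΩ) loads node A in parallel with R2.
R2 ‖ (R3+R4) = 1.441 kΩ.
First divider: V_A = V_s · 1.441/(3.02 + 1.441) = 10.59 V.

V_A ≈ 10.6 V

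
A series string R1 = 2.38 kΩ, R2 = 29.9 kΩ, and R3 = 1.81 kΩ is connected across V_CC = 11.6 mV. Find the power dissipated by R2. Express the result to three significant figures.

P ≈ 3.46 nW

ΣR = 34.09 kΩ → I = 11.6/34.09 = 0.3403 µA.
P = I²R = 0.1158 × 29.9 = 3.462 nW.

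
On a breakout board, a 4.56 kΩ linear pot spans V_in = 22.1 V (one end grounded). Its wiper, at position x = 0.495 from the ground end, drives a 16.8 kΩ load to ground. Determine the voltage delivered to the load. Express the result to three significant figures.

Lower segment x·R_p = 2.257 kΩ; upper segment (1−x)·R_p = 2.303 kΩ.
(x·R_p) ‖ R_L = 1.990 kΩ.
Then V_out = V_in · 1.990/(2.303 + 1.990) = 10.24 V.

V_out ≈ 10.2 V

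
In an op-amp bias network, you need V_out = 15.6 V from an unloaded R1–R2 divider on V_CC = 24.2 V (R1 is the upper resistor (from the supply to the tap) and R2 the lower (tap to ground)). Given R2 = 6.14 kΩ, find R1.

The divider ratio is R2/(R1+R2) = 15.6/24.2 = 0.6446.
So R1 = R2 · (V_CC/V_out − 1) = 6.14 × (24.2/15.6 − 1) = 6.14 × 0.5513 = 3.385 kΩ.

R1 ≈ 3.38 kΩ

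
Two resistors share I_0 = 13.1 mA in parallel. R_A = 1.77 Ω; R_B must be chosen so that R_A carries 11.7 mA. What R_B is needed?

The fraction through R_A equals R_B/(R_A+R_B).
11.7/13.1 = R_B/(R_A + R_B) → R_B = R_A · (0.8931)/(1 − 0.8931) = 1.77 × 8.357 = 14.79 Ω.

R_B ≈ 14.8 Ω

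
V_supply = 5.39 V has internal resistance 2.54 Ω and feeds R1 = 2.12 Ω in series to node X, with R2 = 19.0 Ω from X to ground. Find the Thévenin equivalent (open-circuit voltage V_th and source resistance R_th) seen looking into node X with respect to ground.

V_th ≈ 4.33 V, R_th ≈ 3.74 Ω

R1' = 2.54 + 2.12 = 4.660 Ω (source resistance + R1).
With X open, the divider is unloaded: V_th = 5.39 × 19.0/23.66 = 4.328 V.
Looking into X with the source shorted: R_th = R1'·R2/(R1'+R2) = 4.660 × 19.0/23.66 = 3.742 Ω.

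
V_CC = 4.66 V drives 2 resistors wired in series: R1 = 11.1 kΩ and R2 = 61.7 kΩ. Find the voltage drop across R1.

V ≈ 0.711 V

ΣR = 11.1 + 61.7 = 72.80 kΩ.
By the voltage-divider rule, V = 4.66 × 11.10/72.80 = 0.7105 V.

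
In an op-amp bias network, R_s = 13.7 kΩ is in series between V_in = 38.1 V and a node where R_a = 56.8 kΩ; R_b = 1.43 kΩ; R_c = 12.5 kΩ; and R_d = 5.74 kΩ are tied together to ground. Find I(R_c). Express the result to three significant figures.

I ≈ 0.213 mA

Equivalent of the parallel group: R_p = 1.030 kΩ.
V_A = 38.1 × 1.030/14.73 = 2.664 V.
Branch current I = V_A/R_c = 2.664/12.5 = 0.2131 mA.
(Check via current divider: I_total = 2.587 mA; share G_k/ΣG = 0.08238 → same result.)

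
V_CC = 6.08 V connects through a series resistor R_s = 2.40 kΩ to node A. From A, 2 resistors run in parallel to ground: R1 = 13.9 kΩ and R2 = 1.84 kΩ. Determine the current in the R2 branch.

Parallel bank: R_p = 1/(1/13.9 + 1/1.84) = 1.625 kΩ.
Node voltage V_A = V_CC · R_p/(R_s + R_p) = 6.08 × 0.4037 = 2.455 V.
Branch current I = V_A/R2 = 2.455/1.84 = 1.334 mA.

I ≈ 1.33 mA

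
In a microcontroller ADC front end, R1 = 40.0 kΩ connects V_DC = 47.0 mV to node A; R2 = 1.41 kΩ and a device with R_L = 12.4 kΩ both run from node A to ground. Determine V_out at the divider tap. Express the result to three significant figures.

R2 ‖ R_L = (1.41 × 12.4)/(1.41 + 12.4) = 1.266 kΩ.
Now apply the divider: V_out = 47.0 × 0.03068 = 1.442 mV.

V_out ≈ 1.44 mV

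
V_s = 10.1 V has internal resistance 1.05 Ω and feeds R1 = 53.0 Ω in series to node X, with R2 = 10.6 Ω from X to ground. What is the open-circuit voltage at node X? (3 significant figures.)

R1' = 1.05 + 53.0 = 54.05 Ω (source resistance + R1).
With X open, the divider is unloaded: V_th = 10.1 × 10.6/64.65 = 1.656 V.

V_th ≈ 1.66 V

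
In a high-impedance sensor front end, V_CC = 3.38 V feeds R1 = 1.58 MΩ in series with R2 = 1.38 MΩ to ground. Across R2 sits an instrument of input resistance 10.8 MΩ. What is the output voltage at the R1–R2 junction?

V_out ≈ 1.48 V

R2 ‖ R_L = (1.38 × 10.8)/(1.38 + 10.8) = 1.224 MΩ.
Voltage divider with the loaded lower leg: V_out = 3.38 × 1.224/(1.58 + 1.224) = 3.38 × 0.4364 = 1.475 V.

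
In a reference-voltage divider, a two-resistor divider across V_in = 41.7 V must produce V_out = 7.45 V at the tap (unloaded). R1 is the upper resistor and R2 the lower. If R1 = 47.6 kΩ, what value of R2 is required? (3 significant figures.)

R2 ≈ 10.4 kΩ

The divider ratio is R2/(R1+R2) = 7.45/41.7 = 0.1787.
So R2 = R1 · V_out/(V_in − V_out) = 47.6 × 7.45/(41.7 − 7.45) = 47.6 × 0.2175 = 10.35 kΩ.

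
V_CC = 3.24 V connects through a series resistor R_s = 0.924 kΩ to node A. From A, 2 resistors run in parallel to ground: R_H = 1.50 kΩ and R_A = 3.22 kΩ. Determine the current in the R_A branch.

Equivalent of the parallel group: R_p = 1.023 kΩ.
Node voltage V_A = V_CC · R_p/(R_s + R_p) = 3.24 × 0.5255 = 1.703 V.
I(R_A) = V_A / R_A = 1.703/3.22 = 0.5288 mA.
(Equivalently: I_total = 1.664 mA, then current-divider fraction G_k/ΣG = 0.3178.)

I ≈ 0.529 mA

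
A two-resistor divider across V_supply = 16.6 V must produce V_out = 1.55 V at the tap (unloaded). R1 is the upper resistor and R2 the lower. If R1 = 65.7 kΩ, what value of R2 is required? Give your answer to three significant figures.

R2 ≈ 6.77 kΩ

The divider ratio is R2/(R1+R2) = 1.55/16.6 = 0.09337.
So R2 = R1 · V_out/(V_supply − V_out) = 65.7 × 1.55/(16.6 − 1.55) = 65.7 × 0.1030 = 6.766 kΩ.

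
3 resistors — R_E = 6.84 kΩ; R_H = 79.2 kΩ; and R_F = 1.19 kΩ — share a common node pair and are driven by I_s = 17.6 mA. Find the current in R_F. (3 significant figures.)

Conductances: ΣG = 1/6.84 + 1/79.2 + 1/1.19 = 0.9992 (1/kΩ).
Current divider: I(R_F) = I_s · G_k/ΣG = 17.6 × (0.8403/0.9992) = 17.6 × 0.8410 = 14.80 mA.

I ≈ 14.8 mA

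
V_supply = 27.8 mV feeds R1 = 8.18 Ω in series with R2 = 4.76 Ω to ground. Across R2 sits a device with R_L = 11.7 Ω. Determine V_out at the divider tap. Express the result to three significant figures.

First combine the lower leg with the load: R2 ‖ R_L = 3.383 Ω.
Then V_out = V_supply · R2'/(R1 + R2') = 27.8 × 3.383/11.56 = 8.134 mV.

V_out ≈ 8.13 mV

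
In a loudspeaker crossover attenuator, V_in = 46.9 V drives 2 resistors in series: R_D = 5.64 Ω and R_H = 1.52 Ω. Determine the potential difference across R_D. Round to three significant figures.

V ≈ 36.9 V

ΣR = 5.64 + 1.52 = 7.160 Ω.
V = V_in · R/ΣR = 46.9 × 0.7877 = 36.94 V.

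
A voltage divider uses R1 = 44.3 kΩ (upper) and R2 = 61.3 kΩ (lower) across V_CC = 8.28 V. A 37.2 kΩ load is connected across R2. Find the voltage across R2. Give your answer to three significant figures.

V_out ≈ 2.84 V

First combine the lower leg with the load: R2 ‖ R_L = 23.15 kΩ.
Now apply the divider: V_out = 8.28 × 0.3432 = 2.842 V.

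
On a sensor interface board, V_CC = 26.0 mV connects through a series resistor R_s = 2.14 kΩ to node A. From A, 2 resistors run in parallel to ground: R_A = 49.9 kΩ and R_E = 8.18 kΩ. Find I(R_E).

I ≈ 2.44 µA

Combine the parallel branches: R_p = (1/49.9 + 1/8.18)⁻¹ = 7.028 kΩ.
V_A = 26.0 × 7.028/9.168 = 19.93 mV.
I(R_E) = V_A / R_E = 19.93/8.18 = 2.437 µA.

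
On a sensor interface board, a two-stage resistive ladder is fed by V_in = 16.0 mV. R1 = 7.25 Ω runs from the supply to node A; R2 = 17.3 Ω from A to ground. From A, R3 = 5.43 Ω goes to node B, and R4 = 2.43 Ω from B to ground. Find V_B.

The second stage (R3 + R4 = 7.860 Ω) loads node A in parallel with R2.
R2 ‖ (R3+R4) = 5.405 Ω.
V_A = 16.0 × 5.405/(7.25 + 5.405) = 6.833 mV.
V_B = V_A × 0.3092 = 2.113 mV.

V_B ≈ 2.11 mV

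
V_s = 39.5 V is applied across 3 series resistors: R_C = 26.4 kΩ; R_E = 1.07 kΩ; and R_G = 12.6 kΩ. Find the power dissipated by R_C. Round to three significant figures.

The common current is I = 39.5/40.07 = 0.9858 mA.
P(R_C) = I²·R_C = (0.9858)² × 26.4 = 25.65 mW.

P ≈ 25.7 mW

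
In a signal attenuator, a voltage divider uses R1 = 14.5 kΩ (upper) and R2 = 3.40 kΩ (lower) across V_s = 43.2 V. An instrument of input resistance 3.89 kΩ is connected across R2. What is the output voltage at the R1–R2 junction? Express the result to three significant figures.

R2 ‖ R_L = (3.40 × 3.89)/(3.40 + 3.89) = 1.814 kΩ.
Then V_out = V_s · R2'/(R1 + R2') = 43.2 × 1.814/16.31 = 4.804 V.

V_out ≈ 4.80 V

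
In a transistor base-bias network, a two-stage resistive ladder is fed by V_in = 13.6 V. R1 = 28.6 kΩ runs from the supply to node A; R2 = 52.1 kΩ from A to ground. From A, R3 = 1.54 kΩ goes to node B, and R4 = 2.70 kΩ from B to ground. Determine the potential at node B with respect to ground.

The second stage (R3 + R4 = 4.240 kΩ) loads node A in parallel with R2.
R2 ‖ (R3+R4) = 3.921 kΩ.
V_A = 13.6 × 3.921/(28.6 + 3.921) = 1.640 V.
Then the unloaded second divider: V_B = V_A × R4/(R3+R4) = 1.640 × 0.6368 = 1.044 V.

V_B ≈ 1.04 V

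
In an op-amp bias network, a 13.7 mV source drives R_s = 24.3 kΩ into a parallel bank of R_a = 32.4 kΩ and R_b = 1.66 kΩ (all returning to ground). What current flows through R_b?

Combine the parallel branches: R_p = (1/32.4 + 1/1.66)⁻¹ = 1.579 kΩ.
V_A = 13.7 × 1.579/25.88 = 0.8359 mV.
I(R_b) = V_A / R_b = 0.8359/1.66 = 0.5036 µA.

I ≈ 0.504 µA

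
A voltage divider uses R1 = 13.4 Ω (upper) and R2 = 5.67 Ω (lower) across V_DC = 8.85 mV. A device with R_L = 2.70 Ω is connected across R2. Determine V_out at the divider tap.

The load sits in parallel with R2, giving an effective lower resistance R2' = R2·R_L/(R2+R_L) = 1.829 Ω.
Then V_out = V_DC · R2'/(R1 + R2') = 8.85 × 1.829/15.23 = 1.063 mV.
(Unloaded it would be 2.63 mV; the load pulls it down.)

V_out ≈ 1.06 mV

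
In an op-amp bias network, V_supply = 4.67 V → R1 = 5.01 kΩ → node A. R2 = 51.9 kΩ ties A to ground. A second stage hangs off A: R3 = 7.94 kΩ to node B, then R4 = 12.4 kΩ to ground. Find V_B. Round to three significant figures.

Looking into the second stage from A: R3 + R4 = 20.34 kΩ appears in parallel with R2.
Effective lower resistance at A: R2 ‖ 20.34 = 14.61 kΩ.
So V_A = 4.67 × 0.7447 = 3.478 V.
V_B = V_A × 0.6096 = 2.120 V.

V_B ≈ 2.12 V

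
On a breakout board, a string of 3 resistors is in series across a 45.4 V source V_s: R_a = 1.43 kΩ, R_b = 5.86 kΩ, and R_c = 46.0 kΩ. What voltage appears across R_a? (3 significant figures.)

Series total: ΣR = 1.43 + 5.86 + 46.0 = 53.29 kΩ.
By the voltage-divider rule, V = 45.4 × 1.430/53.29 = 1.218 V.

V ≈ 1.22 V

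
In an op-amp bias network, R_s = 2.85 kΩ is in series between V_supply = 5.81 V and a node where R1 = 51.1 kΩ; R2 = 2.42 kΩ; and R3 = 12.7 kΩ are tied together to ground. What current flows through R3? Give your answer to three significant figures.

Parallel bank: R_p = 1/(1/51.1 + 1/2.42 + 1/12.7) = 1.955 kΩ.
V_A by voltage divider: V_A = 5.81 × 1.955/(2.85 + 1.955) = 2.364 V.
Branch current I = V_A/R3 = 2.364/12.7 = 0.1861 mA.

I ≈ 0.186 mA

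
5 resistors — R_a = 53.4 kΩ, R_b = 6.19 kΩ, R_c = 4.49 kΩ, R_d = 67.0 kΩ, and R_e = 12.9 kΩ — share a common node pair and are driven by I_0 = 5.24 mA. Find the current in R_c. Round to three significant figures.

I ≈ 2.36 mA

Total conductance ΣG = 1/53.4 + 1/6.19 + 1/4.49 + 1/67.0 + 1/12.9 = 0.4954 (units of 1/kΩ).
Current divider: I(R_c) = I_0 · G_k/ΣG = 5.24 × (0.2227/0.4954) = 5.24 × 0.4495 = 2.356 mA.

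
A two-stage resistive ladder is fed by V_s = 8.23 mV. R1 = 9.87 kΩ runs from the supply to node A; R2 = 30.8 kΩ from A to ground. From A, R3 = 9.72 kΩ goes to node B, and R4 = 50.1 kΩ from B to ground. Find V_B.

The second stage (R3 + R4 = 59.82 kΩ) loads node A in parallel with R2.
Effective lower resistance at A: R2 ‖ 59.82 = 20.33 kΩ.
V_A = 8.23 × 20.33/(9.87 + 20.33) = 5.540 mV.
V_B = V_A × 0.8375 = 4.640 mV.

V_B ≈ 4.64 mV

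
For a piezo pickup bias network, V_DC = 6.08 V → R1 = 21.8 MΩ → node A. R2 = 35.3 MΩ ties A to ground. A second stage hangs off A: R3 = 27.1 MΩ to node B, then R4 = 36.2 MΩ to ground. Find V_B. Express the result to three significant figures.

V_B ≈ 1.77 V

The second stage (R3 + R4 = 63.30 MΩ) loads node A in parallel with R2.
Effective lower resistance at A: R2 ‖ 63.30 = 22.66 MΩ.
V_A = 6.08 × 22.66/(21.8 + 22.66) = 3.099 V.
Then the unloaded second divider: V_B = V_A × R4/(R3+R4) = 3.099 × 0.5719 = 1.772 V.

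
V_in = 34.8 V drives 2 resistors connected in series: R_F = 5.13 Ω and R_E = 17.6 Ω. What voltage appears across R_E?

Total series resistance ΣR = 5.13 + 17.6 = 22.73 Ω.
By the voltage-divider rule, V = 34.8 × 17.60/22.73 = 26.95 V.

V ≈ 26.9 V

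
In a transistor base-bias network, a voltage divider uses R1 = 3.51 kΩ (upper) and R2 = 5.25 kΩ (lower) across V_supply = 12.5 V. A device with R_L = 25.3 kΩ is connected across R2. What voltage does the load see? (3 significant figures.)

V_out ≈ 6.92 V

The load sits in parallel with R2, giving an effective lower resistance R2' = R2·R_L/(R2+R_L) = 4.348 kΩ.
Voltage divider with the loaded lower leg: V_out = 12.5 × 4.348/(3.51 + 4.348) = 12.5 × 0.5533 = 6.916 V.
(Unloaded it would be 7.49 V; the load pulls it down.)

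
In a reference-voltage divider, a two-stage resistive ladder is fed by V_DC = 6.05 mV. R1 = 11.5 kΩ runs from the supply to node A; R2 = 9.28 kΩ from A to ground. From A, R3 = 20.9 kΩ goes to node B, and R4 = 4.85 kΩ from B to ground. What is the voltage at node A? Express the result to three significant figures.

Node A sees R2 in parallel with the series input of stage 2, R3 + R4 = 25.75 kΩ.
Effective lower resistance at A: R2 ‖ 25.75 = 6.822 kΩ.
So V_A = 6.05 × 0.3723 = 2.253 mV.

V_A ≈ 2.25 mV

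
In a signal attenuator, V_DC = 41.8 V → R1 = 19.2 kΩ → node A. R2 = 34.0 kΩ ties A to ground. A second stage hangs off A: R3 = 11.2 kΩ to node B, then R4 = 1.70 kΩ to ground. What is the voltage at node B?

V_B ≈ 1.80 V

Looking into the second stage from A: R3 + R4 = 12.90 kΩ appears in parallel with R2.
Effective lower resistance at A: R2 ‖ 12.90 = 9.352 kΩ.
So V_A = 41.8 × 0.3275 = 13.69 V.
V_B = V_A × 0.1318 = 1.804 V.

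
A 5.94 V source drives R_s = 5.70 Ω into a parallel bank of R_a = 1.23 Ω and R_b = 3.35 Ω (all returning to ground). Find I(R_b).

Equivalent of the parallel group: R_p = 0.8997 Ω.
Node voltage V_A = V_in · R_p/(R_s + R_p) = 5.94 × 0.1363 = 0.8097 V.
Branch current I = V_A/R_b = 0.8097/3.35 = 0.2417 A.
(Check via current divider: I_total = 0.9000 A; share G_k/ΣG = 0.2686 → same result.)

I ≈ 0.242 A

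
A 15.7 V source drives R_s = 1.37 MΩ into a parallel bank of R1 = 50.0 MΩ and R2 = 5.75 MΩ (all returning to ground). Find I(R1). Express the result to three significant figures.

Combine the parallel branches: R_p = (1/50.0 + 1/5.75)⁻¹ = 5.157 MΩ.
V_A by voltage divider: V_A = 15.7 × 5.157/(1.37 + 5.157) = 12.40 V.
I(R1) = V_A / R1 = 12.40/50.0 = 0.2481 µA.

I ≈ 0.248 µA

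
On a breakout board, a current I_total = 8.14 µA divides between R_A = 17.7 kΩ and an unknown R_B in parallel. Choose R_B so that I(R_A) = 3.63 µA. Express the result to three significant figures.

R_B ≈ 14.2 kΩ

The fraction through R_A equals R_B/(R_A+R_B).
With f = 0.4459, R_B = R_A · f/(1−f) = 17.7 × 0.8049 = 14.25 kΩ.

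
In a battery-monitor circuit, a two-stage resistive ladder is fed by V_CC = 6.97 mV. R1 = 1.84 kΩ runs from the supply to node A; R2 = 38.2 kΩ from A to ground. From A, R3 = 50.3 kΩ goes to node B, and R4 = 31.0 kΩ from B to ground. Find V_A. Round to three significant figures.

Looking into the second stage from A: R3 + R4 = 81.30 kΩ appears in parallel with R2.
Effective lower resistance at A: R2 ‖ 81.30 = 25.99 kΩ.
So V_A = 6.97 × 0.9339 = 6.509 mV.

V_A ≈ 6.51 mV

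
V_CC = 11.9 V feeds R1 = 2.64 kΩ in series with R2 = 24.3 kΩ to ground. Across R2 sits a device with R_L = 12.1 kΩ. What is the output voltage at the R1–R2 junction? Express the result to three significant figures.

First combine the lower leg with the load: R2 ‖ R_L = 8.078 kΩ.
Then V_out = V_CC · R2'/(R1 + R2') = 11.9 × 8.078/10.72 = 8.969 V.
(Unloaded it would be 10.7 V; the load pulls it down.)

V_out ≈ 8.97 V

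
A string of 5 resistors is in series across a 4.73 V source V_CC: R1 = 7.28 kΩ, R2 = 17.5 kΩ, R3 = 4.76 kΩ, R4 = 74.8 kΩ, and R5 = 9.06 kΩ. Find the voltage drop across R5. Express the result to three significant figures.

V ≈ 0.378 V

Total series resistance ΣR = 7.28 + 17.5 + 4.76 + 74.8 + 9.06 = 113.4 kΩ.
V = V_CC · R/ΣR = 4.73 × 0.07989 = 0.3779 V.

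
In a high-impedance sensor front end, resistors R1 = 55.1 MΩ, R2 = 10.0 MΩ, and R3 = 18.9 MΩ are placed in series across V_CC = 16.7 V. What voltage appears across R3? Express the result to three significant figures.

V ≈ 3.76 V

Total series resistance ΣR = 55.1 + 10.0 + 18.9 = 84.00 MΩ.
By the voltage-divider rule, V = 16.7 × 18.90/84.00 = 3.757 V.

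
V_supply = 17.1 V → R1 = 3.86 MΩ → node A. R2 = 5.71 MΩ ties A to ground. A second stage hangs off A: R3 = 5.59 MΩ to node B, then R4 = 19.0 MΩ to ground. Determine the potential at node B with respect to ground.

The second stage (R3 + R4 = 24.59 MΩ) loads node A in parallel with R2.
R2 ‖ (R3+R4) = 4.634 MΩ.
So V_A = 17.1 × 0.5456 = 9.329 V.
Stage 2 is unloaded, so V_B = V_A · R4/(R3+R4) = 9.329 × 19.0/24.59 = 7.208 V.

V_B ≈ 7.21 V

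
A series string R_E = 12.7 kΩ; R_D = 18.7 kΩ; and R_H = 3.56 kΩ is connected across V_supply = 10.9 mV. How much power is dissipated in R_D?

P ≈ 1.82 nW

ΣR = 34.96 kΩ → I = 10.9/34.96 = 0.3118 µA.
P(R_D) = I²·R_D = (0.3118)² × 18.7 = 1.818 nW.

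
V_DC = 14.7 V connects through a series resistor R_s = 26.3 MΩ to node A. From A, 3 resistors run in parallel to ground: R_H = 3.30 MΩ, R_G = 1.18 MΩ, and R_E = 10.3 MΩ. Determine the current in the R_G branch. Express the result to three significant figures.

Parallel bank: R_p = 1/(1/3.30 + 1/1.18 + 1/10.3) = 0.8016 MΩ.
V_A by voltage divider: V_A = 14.7 × 0.8016/(26.3 + 0.8016) = 0.4348 V.
I(R_G) = V_A / R_G = 0.4348/1.18 = 0.3684 µA.
(Equivalently: I_total = 0.5424 µA, then current-divider fraction G_k/ΣG = 0.6793.)

I ≈ 0.368 µA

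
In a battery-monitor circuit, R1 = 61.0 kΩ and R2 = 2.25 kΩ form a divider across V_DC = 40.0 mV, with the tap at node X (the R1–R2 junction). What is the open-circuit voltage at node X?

V_th ≈ 1.42 mV

Open-circuit (no load on X): V_th = V_DC · R2/(R1 + R2) = 40.0 × 2.25/(61.00 + 2.25) = 1.423 mV.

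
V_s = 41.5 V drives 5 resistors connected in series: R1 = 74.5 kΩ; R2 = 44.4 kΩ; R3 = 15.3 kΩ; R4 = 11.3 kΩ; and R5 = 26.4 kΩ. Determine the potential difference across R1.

ΣR = 74.5 + 44.4 + 15.3 + 11.3 + 26.4 = 171.9 kΩ.
Voltage divider: V = V_s · (74.50 / 171.9) = 41.5 × 0.4334 = 17.99 V.

V ≈ 18.0 V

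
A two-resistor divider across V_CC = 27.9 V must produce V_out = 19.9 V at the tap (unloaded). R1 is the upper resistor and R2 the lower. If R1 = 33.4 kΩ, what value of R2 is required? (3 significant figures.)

The divider ratio is R2/(R1+R2) = 19.9/27.9 = 0.7133.
R2 = R1 · 0.7133/(1 − 0.7133) = 83.08 kΩ.

R2 ≈ 83.1 kΩ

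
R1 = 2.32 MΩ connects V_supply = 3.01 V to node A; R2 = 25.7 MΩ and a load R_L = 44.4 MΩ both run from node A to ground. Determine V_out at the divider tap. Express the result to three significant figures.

R2 ‖ R_L = (25.7 × 44.4)/(25.7 + 44.4) = 16.28 MΩ.
Voltage divider with the loaded lower leg: V_out = 3.01 × 16.28/(2.32 + 16.28) = 3.01 × 0.8753 = 2.635 V.
(Unloaded it would be 2.76 V; the load pulls it down.)

V_out ≈ 2.63 V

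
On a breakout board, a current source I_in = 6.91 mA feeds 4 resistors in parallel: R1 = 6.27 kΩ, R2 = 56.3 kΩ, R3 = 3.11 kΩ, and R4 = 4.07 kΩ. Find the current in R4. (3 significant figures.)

ΣG = 1/6.27 + 1/56.3 + 1/3.11 + 1/4.07 = 0.7445.
R4 takes the fraction G_k/ΣG = 0.2457/0.7445 = 0.3300, so I = 6.91 × 0.3300 = 2.280 mA.

I ≈ 2.28 mA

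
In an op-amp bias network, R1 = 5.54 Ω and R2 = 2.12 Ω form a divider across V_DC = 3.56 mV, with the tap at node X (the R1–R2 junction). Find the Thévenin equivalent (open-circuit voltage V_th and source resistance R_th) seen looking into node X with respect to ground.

V_th ≈ 0.985 mV, R_th ≈ 1.53 Ω

V_th is the unloaded tap voltage: V_DC · R2/(R1+R2) = 3.56 × 0.2768 = 0.9853 mV.
Zeroing V_DC shorts the top of R1 to ground, so R_th = R1 ‖ R2 = 1.533 Ω.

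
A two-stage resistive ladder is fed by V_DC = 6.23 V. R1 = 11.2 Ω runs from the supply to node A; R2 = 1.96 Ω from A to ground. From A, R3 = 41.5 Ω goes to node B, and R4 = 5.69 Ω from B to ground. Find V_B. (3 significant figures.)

The second stage (R3 + R4 = 47.19 Ω) loads node A in parallel with R2.
R2 ‖ (R3+R4) = 1.882 Ω.
First divider: V_A = V_DC · 1.882/(11.2 + 1.882) = 0.8962 V.
V_B = V_A × 0.1206 = 0.1081 V.

V_B ≈ 0.108 V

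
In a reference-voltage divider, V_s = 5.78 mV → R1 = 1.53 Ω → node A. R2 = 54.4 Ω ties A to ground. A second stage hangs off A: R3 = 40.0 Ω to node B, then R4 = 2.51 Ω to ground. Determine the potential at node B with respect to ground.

Looking into the second stage from A: R3 + R4 = 42.51 Ω appears in parallel with R2.
R2 ‖ (R3+R4) = 23.86 Ω.
First divider: V_A = V_s · 23.86/(1.53 + 23.86) = 5.432 mV.
V_B = V_A × 0.05904 = 0.3207 mV.

V_B ≈ 0.321 mV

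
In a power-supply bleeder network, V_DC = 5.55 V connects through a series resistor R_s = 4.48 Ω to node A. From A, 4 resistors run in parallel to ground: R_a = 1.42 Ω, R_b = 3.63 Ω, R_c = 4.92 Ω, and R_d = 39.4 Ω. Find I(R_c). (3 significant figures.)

Equivalent of the parallel group: R_p = 0.8276 Ω.
V_A by voltage divider: V_A = 5.55 × 0.8276/(4.48 + 0.8276) = 0.8654 V.
I(R_c) = V_A / R_c = 0.8654/4.92 = 0.1759 A.
(Check via current divider: I_total = 1.046 A; share G_k/ΣG = 0.1682 → same result.)

I ≈ 0.176 A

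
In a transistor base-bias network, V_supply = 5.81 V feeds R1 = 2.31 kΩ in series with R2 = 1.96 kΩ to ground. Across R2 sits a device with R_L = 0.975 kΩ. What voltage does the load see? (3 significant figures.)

The load sits in parallel with R2, giving an effective lower resistance R2' = R2·R_L/(R2+R_L) = 0.6511 kΩ.
Voltage divider with the loaded lower leg: V_out = 5.81 × 0.6511/(2.31 + 0.6511) = 5.81 × 0.2199 = 1.278 V.
(Unloaded it would be 2.67 V; the load pulls it down.)

V_out ≈ 1.28 V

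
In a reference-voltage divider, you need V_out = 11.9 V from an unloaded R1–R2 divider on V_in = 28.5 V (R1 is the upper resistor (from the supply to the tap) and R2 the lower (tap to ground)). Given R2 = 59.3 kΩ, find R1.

V_out/V_in = R2/(R1+R2) = 0.4175.
Rearranging, R1 = R2·(1−k)/k = 59.3 × 1.395 = 82.72 kΩ.

R1 ≈ 82.7 kΩ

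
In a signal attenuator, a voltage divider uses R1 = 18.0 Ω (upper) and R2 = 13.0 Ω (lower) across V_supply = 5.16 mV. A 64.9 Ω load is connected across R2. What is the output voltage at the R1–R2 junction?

V_out ≈ 1.94 mV

R2 ‖ R_L = (13.0 × 64.9)/(13.0 + 64.9) = 10.83 Ω.
Voltage divider with the loaded lower leg: V_out = 5.16 × 10.83/(18.0 + 10.83) = 5.16 × 0.3757 = 1.938 mV.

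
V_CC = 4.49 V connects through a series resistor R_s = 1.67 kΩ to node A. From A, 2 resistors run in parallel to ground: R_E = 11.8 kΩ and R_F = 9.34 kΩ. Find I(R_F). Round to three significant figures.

Combine the parallel branches: R_p = (1/11.8 + 1/9.34)⁻¹ = 5.213 kΩ.
V_A = 4.49 × 5.213/6.883 = 3.401 V.
Branch current I = V_A/R_F = 3.401/9.34 = 0.3641 mA.

I ≈ 0.364 mA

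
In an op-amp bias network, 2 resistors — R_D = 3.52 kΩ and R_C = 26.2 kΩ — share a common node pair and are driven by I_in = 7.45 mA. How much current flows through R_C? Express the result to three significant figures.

Two-branch current divider: I_k = I_in · R_other/(R_1 + R_2).
So I = 7.45 × 3.52/29.72 = 0.8824 mA.

I ≈ 0.882 mA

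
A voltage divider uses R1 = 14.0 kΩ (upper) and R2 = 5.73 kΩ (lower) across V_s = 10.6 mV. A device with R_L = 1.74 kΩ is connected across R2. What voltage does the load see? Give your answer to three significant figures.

The load sits in parallel with R2, giving an effective lower resistance R2' = R2·R_L/(R2+R_L) = 1.335 kΩ.
Then V_out = V_s · R2'/(R1 + R2') = 10.6 × 1.335/15.33 = 0.9226 mV.

V_out ≈ 0.923 mV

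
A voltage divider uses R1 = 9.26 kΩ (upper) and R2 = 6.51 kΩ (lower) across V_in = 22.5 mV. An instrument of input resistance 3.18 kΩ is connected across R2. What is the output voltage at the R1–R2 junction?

V_out ≈ 4.22 mV

R2 ‖ R_L = (6.51 × 3.18)/(6.51 + 3.18) = 2.136 kΩ.
Then V_out = V_in · R2'/(R1 + R2') = 22.5 × 2.136/11.40 = 4.218 mV.
(Unloaded it would be 9.29 mV; the load pulls it down.)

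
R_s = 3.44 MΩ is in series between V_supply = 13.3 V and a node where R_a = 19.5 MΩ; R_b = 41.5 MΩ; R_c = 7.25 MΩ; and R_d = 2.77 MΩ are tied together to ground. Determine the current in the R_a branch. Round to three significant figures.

I ≈ 0.229 µA

Parallel bank: R_p = 1/(1/19.5 + 1/41.5 + 1/7.25 + 1/2.77) = 1.741 MΩ.
V_A = 13.3 × 1.741/5.181 = 4.470 V.
I(R_a) = V_A / R_a = 4.470/19.5 = 0.2292 µA.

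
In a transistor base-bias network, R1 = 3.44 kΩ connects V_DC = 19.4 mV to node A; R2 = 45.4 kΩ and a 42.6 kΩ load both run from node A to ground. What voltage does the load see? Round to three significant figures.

V_out ≈ 16.8 mV

R2 ‖ R_L = (45.4 × 42.6)/(45.4 + 42.6) = 21.98 kΩ.
Then V_out = V_DC · R2'/(R1 + R2') = 19.4 × 21.98/25.42 = 16.77 mV.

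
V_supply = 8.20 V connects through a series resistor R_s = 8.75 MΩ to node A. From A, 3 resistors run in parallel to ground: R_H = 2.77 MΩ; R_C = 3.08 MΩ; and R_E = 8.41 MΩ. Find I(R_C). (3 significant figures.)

Parallel bank: R_p = 1/(1/2.77 + 1/3.08 + 1/8.41) = 1.243 MΩ.
V_A = 8.20 × 1.243/9.993 = 1.020 V.
I(R_C) = V_A / R_C = 1.020/3.08 = 0.3311 µA.

I ≈ 0.331 µA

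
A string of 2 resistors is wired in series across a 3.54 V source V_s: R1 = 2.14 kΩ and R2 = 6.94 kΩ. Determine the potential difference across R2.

ΣR = 2.14 + 6.94 = 9.080 kΩ.
By the voltage-divider rule, V = 3.54 × 6.940/9.080 = 2.706 V.

V ≈ 2.71 V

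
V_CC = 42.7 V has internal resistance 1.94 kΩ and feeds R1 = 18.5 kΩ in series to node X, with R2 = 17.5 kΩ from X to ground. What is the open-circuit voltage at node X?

R1' = 1.94 + 18.5 = 20.44 kΩ (source resistance + R1).
With X open, the divider is unloaded: V_th = 42.7 × 17.5/37.94 = 19.70 V.

V_th ≈ 19.7 V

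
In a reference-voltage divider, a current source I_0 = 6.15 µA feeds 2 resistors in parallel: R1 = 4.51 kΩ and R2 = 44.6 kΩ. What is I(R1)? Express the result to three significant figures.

I ≈ 5.59 µA

Two-branch current divider: I_k = I_0 · R_other/(R_1 + R_2).
So I = 6.15 × 44.6/49.11 = 5.585 µA.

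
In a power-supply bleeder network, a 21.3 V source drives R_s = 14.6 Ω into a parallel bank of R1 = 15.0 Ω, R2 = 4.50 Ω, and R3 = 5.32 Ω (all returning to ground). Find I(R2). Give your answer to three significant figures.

I ≈ 0.594 A

Equivalent of the parallel group: R_p = 2.097 Ω.
V_A = 21.3 × 2.097/16.70 = 2.675 V.
I(R2) = V_A / R2 = 2.675/4.50 = 0.5945 A.
(Equivalently: I_total = 1.276 A, then current-divider fraction G_k/ΣG = 0.4660.)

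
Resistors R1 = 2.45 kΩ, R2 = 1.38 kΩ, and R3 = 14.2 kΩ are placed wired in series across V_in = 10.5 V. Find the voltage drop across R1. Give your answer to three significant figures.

Total series resistance ΣR = 2.45 + 1.38 + 14.2 = 18.03 kΩ.
V = V_in · R/ΣR = 10.5 × 0.1359 = 1.427 V.

V ≈ 1.43 V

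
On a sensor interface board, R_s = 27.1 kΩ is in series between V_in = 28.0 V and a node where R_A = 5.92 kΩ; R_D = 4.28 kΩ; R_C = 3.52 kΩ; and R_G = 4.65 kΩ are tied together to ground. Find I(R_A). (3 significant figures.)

Parallel bank: R_p = 1/(1/5.92 + 1/4.28 + 1/3.52 + 1/4.65) = 1.109 kΩ.
V_A = 28.0 × 1.109/28.21 = 1.101 V.
I(R_A) = V_A / R_A = 1.101/5.92 = 0.1859 mA.

I ≈ 0.186 mA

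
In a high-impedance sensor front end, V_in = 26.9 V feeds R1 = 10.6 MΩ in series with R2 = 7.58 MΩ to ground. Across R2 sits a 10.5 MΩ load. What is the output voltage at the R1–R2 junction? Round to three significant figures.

V_out ≈ 7.89 V

First combine the lower leg with the load: R2 ‖ R_L = 4.402 MΩ.
Then V_out = V_in · R2'/(R1 + R2') = 26.9 × 4.402/15.00 = 7.893 V.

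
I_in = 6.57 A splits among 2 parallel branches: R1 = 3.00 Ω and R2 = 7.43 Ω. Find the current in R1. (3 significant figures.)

Two-branch current divider: I_k = I_in · R_other/(R_1 + R_2).
So I = 6.57 × 7.43/10.43 = 4.680 A.

I ≈ 4.68 A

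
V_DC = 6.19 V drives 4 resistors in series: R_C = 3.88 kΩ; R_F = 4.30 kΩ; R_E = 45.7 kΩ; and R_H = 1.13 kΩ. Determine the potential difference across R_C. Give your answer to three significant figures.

Series total: ΣR = 3.88 + 4.30 + 45.7 + 1.13 = 55.01 kΩ.
V = V_DC · R/ΣR = 6.19 × 0.07053 = 0.4366 V.

V ≈ 0.437 V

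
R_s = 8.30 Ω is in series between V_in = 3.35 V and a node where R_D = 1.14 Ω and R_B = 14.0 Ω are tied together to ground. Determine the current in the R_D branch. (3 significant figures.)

Combine the parallel branches: R_p = (1/1.14 + 1/14.0)⁻¹ = 1.054 Ω.
V_A by voltage divider: V_A = 3.35 × 1.054/(8.30 + 1.054) = 0.3775 V.
I(R_D) = V_A / R_D = 0.3775/1.14 = 0.3312 A.
(Check via current divider: I_total = 0.3581 A; share G_k/ΣG = 0.9247 → same result.)

I ≈ 0.331 A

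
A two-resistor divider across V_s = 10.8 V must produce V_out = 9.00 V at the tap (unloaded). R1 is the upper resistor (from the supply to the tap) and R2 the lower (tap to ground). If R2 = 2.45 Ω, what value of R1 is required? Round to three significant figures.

V_out/V_s = R2/(R1+R2) = 0.8333.
Rearranging, R1 = R2·(1−k)/k = 2.45 × 0.2000 = 0.4900 Ω.

R1 ≈ 0.490 Ω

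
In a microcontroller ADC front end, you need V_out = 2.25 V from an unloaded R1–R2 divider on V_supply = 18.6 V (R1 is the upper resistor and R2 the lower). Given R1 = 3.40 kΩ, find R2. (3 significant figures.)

Required fraction k = V_out/V_supply = 0.1210.
So R2 = R1 · V_out/(V_supply − V_out) = 3.40 × 2.25/(18.6 − 2.25) = 3.40 × 0.1376 = 0.4679 kΩ.

R2 ≈ 0.468 kΩ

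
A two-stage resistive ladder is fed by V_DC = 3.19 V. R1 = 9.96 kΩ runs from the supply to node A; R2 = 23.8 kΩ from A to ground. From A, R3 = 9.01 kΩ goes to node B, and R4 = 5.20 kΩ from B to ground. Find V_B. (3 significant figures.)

Node A sees R2 in parallel with the series input of stage 2, R3 + R4 = 14.21 kΩ.
R2 ‖ (R3+R4) = 8.898 kΩ.
V_A = 3.19 × 8.898/(9.96 + 8.898) = 1.505 V.
Stage 2 is unloaded, so V_B = V_A · R4/(R3+R4) = 1.505 × 5.20/14.21 = 0.5508 V.

V_B ≈ 0.551 V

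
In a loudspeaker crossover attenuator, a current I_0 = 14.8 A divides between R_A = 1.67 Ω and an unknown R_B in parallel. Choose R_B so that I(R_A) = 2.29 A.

R_B ≈ 0.306 Ω

In a two-way split, I_A/I_0 = R_B/(R_A + R_B).
With f = 0.1547, R_B = R_A · f/(1−f) = 1.67 × 0.1831 = 0.3057 Ω.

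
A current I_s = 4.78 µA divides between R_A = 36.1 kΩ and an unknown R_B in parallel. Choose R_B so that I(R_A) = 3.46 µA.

The fraction through R_A equals R_B/(R_A+R_B).
3.46/4.78 = R_B/(R_A + R_B) → R_B = R_A · (0.7238)/(1 − 0.7238) = 36.1 × 2.621 = 94.63 kΩ.

R_B ≈ 94.6 kΩ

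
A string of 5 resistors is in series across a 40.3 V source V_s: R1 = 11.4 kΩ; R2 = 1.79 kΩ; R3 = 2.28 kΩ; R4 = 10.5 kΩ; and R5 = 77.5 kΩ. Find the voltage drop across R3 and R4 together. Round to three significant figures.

Series total: ΣR = 11.4 + 1.79 + 2.28 + 10.5 + 77.5 = 103.5 kΩ.
R_{R3..R4} = 2.28 + 10.5 = 12.78 kΩ.
Voltage divider: V = V_s · (12.78 / 103.5) = 40.3 × 0.1235 = 4.978 V.

V ≈ 4.98 V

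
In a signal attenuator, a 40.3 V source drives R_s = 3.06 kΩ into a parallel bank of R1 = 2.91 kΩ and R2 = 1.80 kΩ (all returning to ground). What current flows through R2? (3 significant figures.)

I ≈ 5.97 mA

Parallel bank: R_p = 1/(1/2.91 + 1/1.80) = 1.112 kΩ.
Node voltage V_A = V_DC · R_p/(R_s + R_p) = 40.3 × 0.2666 = 10.74 V.
Branch current I = V_A/R2 = 10.74/1.80 = 5.968 mA.
(Equivalently: I_total = 9.659 mA, then current-divider fraction G_k/ΣG = 0.6178.)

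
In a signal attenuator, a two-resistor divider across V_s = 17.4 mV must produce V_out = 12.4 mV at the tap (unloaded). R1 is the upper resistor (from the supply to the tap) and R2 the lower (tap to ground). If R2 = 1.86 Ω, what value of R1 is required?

Required fraction k = V_out/V_s = 0.7126.
Rearranging, R1 = R2·(1−k)/k = 1.86 × 0.4032 = 0.7500 Ω.

R1 ≈ 0.750 Ω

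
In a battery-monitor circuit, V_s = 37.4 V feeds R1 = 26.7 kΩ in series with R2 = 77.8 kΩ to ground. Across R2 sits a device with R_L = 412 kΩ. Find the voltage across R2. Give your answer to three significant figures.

V_out ≈ 26.6 V

R2 ‖ R_L = (77.8 × 412)/(77.8 + 412) = 65.44 kΩ.
Then V_out = V_s · R2'/(R1 + R2') = 37.4 × 65.44/92.14 = 26.56 V.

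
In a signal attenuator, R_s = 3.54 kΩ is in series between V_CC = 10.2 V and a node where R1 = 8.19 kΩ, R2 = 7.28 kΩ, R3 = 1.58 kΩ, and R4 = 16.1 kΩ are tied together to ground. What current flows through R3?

I ≈ 1.47 mA

Parallel bank: R_p = 1/(1/8.19 + 1/7.28 + 1/1.58 + 1/16.1) = 1.048 kΩ.
V_A = 10.2 × 1.048/4.588 = 2.329 V.
Branch current I = V_A/R3 = 2.329/1.58 = 1.474 mA.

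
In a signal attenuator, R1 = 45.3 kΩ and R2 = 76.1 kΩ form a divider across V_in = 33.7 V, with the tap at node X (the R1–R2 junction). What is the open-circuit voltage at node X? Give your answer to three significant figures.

V_th ≈ 21.1 V

Open-circuit (no load on X): V_th = V_in · R2/(R1 + R2) = 33.7 × 76.1/(45.30 + 76.1) = 21.12 V.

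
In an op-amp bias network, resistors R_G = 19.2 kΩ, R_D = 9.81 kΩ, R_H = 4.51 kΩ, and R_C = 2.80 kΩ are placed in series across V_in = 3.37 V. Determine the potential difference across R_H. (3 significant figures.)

Series total: ΣR = 19.2 + 9.81 + 4.51 + 2.80 = 36.32 kΩ.
Voltage divider: V = V_in · (4.510 / 36.32) = 3.37 × 0.1242 = 0.4185 V.

V ≈ 0.418 V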